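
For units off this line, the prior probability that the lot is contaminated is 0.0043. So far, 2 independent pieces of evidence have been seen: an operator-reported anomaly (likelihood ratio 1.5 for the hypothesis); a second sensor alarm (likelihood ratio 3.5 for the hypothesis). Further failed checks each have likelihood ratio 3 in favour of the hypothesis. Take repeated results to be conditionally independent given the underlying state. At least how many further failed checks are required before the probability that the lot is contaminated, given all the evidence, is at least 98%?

Prior odds = 0.0043/0.9957 = 43/9957.
Combined Bayes factor of the evidence already in hand = 1.5 × 3.5 = 5.25.
Odds after that evidence = (43/9957) × 5.25 = 301/13276.
Target odds = 0.98/0.02 = 49.
Need 3ⁿ ≥ 49 ÷ (301/13276) = 92932/43.
3⁶ = 729 falls short of 92932/43 but 3⁷ = 2187 reaches it, so n = 7.

7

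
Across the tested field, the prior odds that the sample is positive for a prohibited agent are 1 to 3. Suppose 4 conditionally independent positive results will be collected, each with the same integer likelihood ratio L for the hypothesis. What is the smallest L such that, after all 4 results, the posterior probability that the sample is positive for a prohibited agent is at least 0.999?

Prior odds = 1/3.
Target odds = 0.999/0.001 = 999.
Need L⁴ ≥ 999 ÷ (1/3) = 2997.
7⁴ = 2401 < 2997 ≤ 4096 = 8⁴, so L = 8.

8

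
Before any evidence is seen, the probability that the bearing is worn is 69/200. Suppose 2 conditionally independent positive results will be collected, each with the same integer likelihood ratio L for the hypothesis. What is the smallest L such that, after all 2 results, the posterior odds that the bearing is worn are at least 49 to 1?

10

Prior odds = 0.345/0.655 = 69/131.
Target odds = 49.
Need L² ≥ 49 ÷ (69/131) = 6419/69.
9² = 81 < 6419/69 ≤ 100 = 10², so L = 10.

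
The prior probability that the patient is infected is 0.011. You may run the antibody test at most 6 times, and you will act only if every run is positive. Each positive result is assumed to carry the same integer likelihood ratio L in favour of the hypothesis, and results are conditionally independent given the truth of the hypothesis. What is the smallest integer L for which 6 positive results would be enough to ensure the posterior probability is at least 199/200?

6

Prior odds = 0.011/0.989 = 11/989.
Target odds = 0.995/0.005 = 199.
Need L⁶ ≥ 199 ÷ (11/989) = 196811/11.
5⁶ = 15625 < 196811/11 ≤ 46656 = 6⁶, so L = 6.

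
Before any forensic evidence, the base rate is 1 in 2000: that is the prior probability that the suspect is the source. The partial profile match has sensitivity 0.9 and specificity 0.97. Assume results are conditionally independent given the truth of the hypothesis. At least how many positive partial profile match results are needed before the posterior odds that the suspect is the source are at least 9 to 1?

Prior odds = 0.0005/0.9995 = 1/1999.
False-positive rate = 1 − 0.97 = 0.03; likelihood ratio of a positive = 0.9/0.03 = 30.
Target odds = 9.
Need (1/1999) × 30ⁿ ≥ 9, i.e. 30ⁿ ≥ 17991.
30² = 900 falls short of 17991 but 30³ = 27000 reaches it, so n = 3.

3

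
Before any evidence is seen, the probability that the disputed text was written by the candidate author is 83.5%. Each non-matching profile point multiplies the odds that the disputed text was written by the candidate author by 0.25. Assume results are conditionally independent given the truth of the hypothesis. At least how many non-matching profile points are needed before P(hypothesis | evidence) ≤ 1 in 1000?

Prior odds: 0.835 ÷ 0.165 = 167/33.
Likelihood ratio per non-matching profile point = 0.25.
Target odds: 0.001 ÷ 0.999 = 1/999.
Need (167/33) × 0.25ⁿ ≤ 1/999, i.e. 0.25ⁿ ≤ 11/55611.
0.25⁶ = 1/4096 is still above 11/55611 but 0.25⁷ = 1/16384 is at or below it, so n = 7.

7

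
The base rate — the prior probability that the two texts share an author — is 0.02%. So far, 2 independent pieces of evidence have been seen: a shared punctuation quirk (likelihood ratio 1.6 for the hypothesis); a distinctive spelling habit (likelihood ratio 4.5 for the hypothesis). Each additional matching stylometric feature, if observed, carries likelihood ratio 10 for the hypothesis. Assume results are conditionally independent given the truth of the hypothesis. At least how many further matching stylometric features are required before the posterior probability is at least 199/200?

Prior odds = 0.0002/0.9998 = 1/4999.
Combined Bayes factor of the evidence already in hand = 1.6 × 4.5 = 7.2.
Odds after that evidence = (1/4999) × 7.2 = 36/24995.
Target odds = 0.995/0.005 = 199.
Need 10ⁿ ≥ 199 ÷ (36/24995) = 4974005/36.
10⁵ = 100000 falls short of 4974005/36 but 10⁶ = 1000000 reaches it, so n = 6.

6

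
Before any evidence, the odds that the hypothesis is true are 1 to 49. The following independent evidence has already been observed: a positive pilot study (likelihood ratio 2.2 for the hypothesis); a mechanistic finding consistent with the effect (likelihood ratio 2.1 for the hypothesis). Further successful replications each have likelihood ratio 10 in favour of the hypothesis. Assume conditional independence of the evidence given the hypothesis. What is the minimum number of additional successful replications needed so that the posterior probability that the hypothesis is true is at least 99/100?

4

Prior odds = 1/49.
Combined Bayes factor of the evidence already in hand = 2.2 × 2.1 = 4.62.
Odds after that evidence = (1/49) × 4.62 = 33/350.
Target odds = 0.99/0.01 = 99.
Need 10ⁿ ≥ 99 ÷ (33/350) = 1050.
10³ = 1000 falls short of 1050 but 10⁴ = 10000 reaches it, so n = 4.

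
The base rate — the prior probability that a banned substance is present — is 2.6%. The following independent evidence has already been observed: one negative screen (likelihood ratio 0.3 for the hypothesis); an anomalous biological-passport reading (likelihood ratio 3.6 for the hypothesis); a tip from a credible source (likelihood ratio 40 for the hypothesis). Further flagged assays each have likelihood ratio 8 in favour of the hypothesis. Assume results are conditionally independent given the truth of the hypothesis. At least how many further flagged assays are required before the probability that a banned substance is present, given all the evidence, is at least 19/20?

Prior odds = 0.026/0.974 = 13/487.
Combined Bayes factor of the evidence already in hand = 0.3 × 3.6 × 40 = 43.2.
Odds after that evidence = (13/487) × 43.2 = 2808/2435.
Target odds = 0.95/0.05 = 19.
Need 8ⁿ ≥ 19 ÷ (2808/2435) = 46265/2808.
8¹ = 8 falls short of 46265/2808 but 8² = 64 reaches it, so n = 2.

2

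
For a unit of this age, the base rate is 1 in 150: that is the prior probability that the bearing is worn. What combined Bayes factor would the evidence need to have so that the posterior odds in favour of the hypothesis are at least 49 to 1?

7301

Prior odds = (1/150)/(149/150) = 1/149.
Target odds = 49.
Required Bayes factor = 49 ÷ (1/149) = 7301.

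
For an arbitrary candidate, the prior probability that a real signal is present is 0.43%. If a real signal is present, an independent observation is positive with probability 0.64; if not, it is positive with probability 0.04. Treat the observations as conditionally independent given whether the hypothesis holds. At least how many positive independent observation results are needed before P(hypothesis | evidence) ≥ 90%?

Prior odds = 0.0043/0.9957 = 43/9957.
Likelihood ratio of a positive = 0.64/0.04 = 16.
Target posterior odds = 0.9/0.1 = 9.
Need (43/9957) × 16ⁿ ≥ 9, i.e. 16ⁿ ≥ 89613/43.
16² = 256 falls short of 89613/43 but 16³ = 4096 reaches it, so n = 3.

3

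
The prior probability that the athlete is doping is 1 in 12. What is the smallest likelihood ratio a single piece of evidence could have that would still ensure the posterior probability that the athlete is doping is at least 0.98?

Prior odds = (1/12)/(11/12) = 1/11.
Target odds = 0.98/0.02 = 49.
Required Bayes factor = 49 ÷ (1/11) = 539.

539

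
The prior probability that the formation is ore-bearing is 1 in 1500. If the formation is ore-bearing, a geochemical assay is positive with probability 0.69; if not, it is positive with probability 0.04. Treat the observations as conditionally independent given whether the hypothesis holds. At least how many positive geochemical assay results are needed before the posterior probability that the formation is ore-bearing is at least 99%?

5

Prior odds: (1/1500) ÷ (1499/1500) = 1/1499.
Likelihood ratio of a positive = 0.69/0.04 = 17.25.
Target odds: 0.99 ÷ 0.01 = 99.
Require 17.25ⁿ ≥ 99 ÷ (1/1499) = 148401.
17.25⁴ = 22667121/256 falls short of 148401 but 17.25⁵ ≈1.52737e+06 reaches it, so n = 5.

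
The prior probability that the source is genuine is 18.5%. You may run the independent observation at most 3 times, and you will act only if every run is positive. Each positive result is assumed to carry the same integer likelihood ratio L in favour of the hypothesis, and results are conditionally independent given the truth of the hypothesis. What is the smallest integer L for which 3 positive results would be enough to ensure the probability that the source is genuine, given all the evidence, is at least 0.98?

6

Prior odds = 0.185/0.815 = 37/163.
Target odds = 0.98/0.02 = 49.
Need L³ ≥ 49 ÷ (37/163) = 7987/37.
5³ = 125 < 7987/37 ≤ 216 = 6³, so L = 6.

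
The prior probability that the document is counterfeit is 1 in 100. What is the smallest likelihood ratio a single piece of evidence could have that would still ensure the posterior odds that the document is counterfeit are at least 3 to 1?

Prior odds = 0.01/0.99 = 1/99.
Target odds = 3.
Required Bayes factor = 3 ÷ (1/99) = 297.

297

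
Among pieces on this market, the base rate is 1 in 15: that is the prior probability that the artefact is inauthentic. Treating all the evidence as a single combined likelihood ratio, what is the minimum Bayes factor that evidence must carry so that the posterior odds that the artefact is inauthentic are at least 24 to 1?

Prior odds = (1/15)/(14/15) = 1/14.
Target odds = 24.
Required Bayes factor = 24 ÷ (1/14) = 336.

336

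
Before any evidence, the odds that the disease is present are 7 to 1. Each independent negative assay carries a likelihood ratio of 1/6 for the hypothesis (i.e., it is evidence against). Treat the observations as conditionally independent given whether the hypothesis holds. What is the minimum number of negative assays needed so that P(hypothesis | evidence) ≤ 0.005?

Prior odds = 7.
Likelihood ratio per negative assay = 1/6.
Target posterior odds = 0.005/0.995 = 1/199.
Need 7 × (1/6)ⁿ ≤ 1/199, i.e. (1/6)ⁿ ≤ 1/1393.
(1/6)⁴ = 1/1296 is still above 1/1393 but (1/6)⁵ = 1/7776 is at or below it, so n = 5.

5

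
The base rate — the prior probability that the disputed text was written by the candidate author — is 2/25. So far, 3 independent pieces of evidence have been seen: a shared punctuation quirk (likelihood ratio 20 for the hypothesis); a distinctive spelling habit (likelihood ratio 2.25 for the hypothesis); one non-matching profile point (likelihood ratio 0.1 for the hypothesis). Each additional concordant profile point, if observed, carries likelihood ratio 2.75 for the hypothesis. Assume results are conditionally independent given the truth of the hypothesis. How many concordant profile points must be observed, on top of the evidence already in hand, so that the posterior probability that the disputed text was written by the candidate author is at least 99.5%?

Prior odds = 0.08/0.92 = 2/23.
Combined Bayes factor of the evidence already in hand = 20 × 2.25 × 0.1 = 4.5.
Odds after that evidence = (2/23) × 4.5 = 9/23.
Target odds = 0.995/0.005 = 199.
Need 2.75ⁿ ≥ 199 ÷ (9/23) = 4577/9.
2.75⁶ = 1771561/4096 falls short of 4577/9 but 2.75⁷ = 19487171/16384 reaches it, so n = 7.

7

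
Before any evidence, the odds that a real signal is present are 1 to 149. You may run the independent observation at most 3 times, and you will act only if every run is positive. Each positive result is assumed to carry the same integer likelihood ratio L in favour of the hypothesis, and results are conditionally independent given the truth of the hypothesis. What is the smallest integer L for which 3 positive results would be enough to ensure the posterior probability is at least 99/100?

Prior odds = 1/149.
Target odds = 0.99/0.01 = 99.
Need L³ ≥ 99 ÷ (1/149) = 14751.
24³ = 13824 < 14751 ≤ 15625 = 25³, so L = 25.

25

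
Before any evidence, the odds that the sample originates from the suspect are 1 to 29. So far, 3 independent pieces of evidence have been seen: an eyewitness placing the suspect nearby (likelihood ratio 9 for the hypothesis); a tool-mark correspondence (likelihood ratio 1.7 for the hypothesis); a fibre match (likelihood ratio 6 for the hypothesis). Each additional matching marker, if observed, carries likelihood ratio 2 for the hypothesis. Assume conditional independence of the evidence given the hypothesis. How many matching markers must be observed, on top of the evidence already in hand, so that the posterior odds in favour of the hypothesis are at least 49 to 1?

Prior odds = 1/29.
Combined Bayes factor of the evidence already in hand = 9 × 1.7 × 6 = 91.8.
Odds after that evidence = (1/29) × 91.8 = 459/145.
Target odds = 49.
Need 2ⁿ ≥ 49 ÷ (459/145) = 7105/459.
2³ = 8 falls short of 7105/459 but 2⁴ = 16 reaches it, so n = 4.

4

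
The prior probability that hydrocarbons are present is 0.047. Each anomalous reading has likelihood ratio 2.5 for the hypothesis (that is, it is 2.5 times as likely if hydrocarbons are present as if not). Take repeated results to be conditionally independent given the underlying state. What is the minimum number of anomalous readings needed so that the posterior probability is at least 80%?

5

Prior odds = 0.047/0.953 = 47/953.
Likelihood ratio per anomalous reading = 2.5.
Target posterior odds = 0.8/0.2 = 4.
Need (47/953) × 2.5ⁿ ≥ 4, i.e. 2.5ⁿ ≥ 3812/47.
2.5⁴ = 39.0625 falls short of 3812/47 but 2.5⁵ = 97.65625 reaches it, so n = 5.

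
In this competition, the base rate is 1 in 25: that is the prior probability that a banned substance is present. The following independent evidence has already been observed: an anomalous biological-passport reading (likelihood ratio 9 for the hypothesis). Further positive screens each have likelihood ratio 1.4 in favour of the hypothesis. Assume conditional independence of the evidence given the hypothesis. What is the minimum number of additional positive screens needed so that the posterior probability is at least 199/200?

Prior odds = 0.04/0.96 = 1/24.
Bayes factor of the evidence already in hand = 9.
Odds after that evidence = (1/24) × 9 = 0.375.
Target odds = 0.995/0.005 = 199.
Need 1.4ⁿ ≥ 199 ÷ 0.375 = 1592/3.
1.4¹⁸ ≈426.879 falls short of 1592/3 but 1.4¹⁹ ≈597.63 reaches it, so n = 19.

19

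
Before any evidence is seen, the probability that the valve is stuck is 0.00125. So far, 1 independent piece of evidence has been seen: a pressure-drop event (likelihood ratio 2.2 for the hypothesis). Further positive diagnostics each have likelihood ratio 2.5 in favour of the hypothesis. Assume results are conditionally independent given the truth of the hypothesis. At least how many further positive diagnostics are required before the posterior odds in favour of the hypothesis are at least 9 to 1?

Prior odds = 0.00125/0.99875 = 1/799.
Bayes factor of the evidence already in hand = 2.2.
Odds after that evidence = (1/799) × 2.2 = 11/3995.
Target odds = 9.
Need 2.5ⁿ ≥ 9 ÷ (11/3995) = 35955/11.
2.5⁸ = 390625/256 falls short of 35955/11 but 2.5⁹ = 1953125/512 reaches it, so n = 9.

9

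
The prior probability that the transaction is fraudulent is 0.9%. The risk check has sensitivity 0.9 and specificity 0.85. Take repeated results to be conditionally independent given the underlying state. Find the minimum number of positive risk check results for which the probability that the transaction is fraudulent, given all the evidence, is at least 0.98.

5

Prior odds: 0.009 ÷ 0.991 = 9/991.
False-positive rate = 1 − 0.85 = 0.15; likelihood ratio of a positive = 0.9/0.15 = 6.
Target posterior odds = 0.98/0.02 = 49.
Need (9/991) × 6ⁿ ≥ 49, i.e. 6ⁿ ≥ 48559/9.
6⁴ = 1296 falls short of 48559/9 but 6⁵ = 7776 reaches it, so n = 5.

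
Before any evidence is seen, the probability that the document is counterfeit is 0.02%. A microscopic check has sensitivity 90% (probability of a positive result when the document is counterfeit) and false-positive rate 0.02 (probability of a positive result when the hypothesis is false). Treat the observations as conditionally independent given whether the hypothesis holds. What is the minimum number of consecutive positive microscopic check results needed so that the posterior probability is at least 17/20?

Prior odds = 0.0002/0.9998 = 1/4999.
Likelihood ratio of a positive result = 0.9/0.02 = 45.
Target odds: 0.85 ÷ 0.15 = 17/3.
Require 45ⁿ ≥ 17/3 ÷ (1/4999) = 84983/3.
45² = 2025 falls short of 84983/3 but 45³ = 91125 reaches it, so n = 3.

3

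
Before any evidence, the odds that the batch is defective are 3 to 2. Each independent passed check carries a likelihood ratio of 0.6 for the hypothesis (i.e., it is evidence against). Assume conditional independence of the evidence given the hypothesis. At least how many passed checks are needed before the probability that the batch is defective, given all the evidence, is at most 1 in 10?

Prior odds = 1.5.
Likelihood ratio per passed check = 0.6.
Target odds: 0.1 ÷ 0.9 = 1/9.
Require 0.6ⁿ ≤ 1/9 ÷ 1.5 = 2/27.
0.6⁵ = 0.07776 is still above 2/27 but 0.6⁶ = 729/15625 is at or below it, so n = 6.

6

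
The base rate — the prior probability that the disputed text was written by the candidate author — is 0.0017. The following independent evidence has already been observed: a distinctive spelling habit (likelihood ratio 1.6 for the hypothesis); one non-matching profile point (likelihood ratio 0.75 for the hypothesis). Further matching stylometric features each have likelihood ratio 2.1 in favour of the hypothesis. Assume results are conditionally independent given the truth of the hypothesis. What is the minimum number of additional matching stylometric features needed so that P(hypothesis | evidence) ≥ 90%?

12

Prior odds = 0.0017/0.9983 = 17/9983.
Combined Bayes factor of the evidence already in hand = 1.6 × 0.75 = 1.2.
Odds after that evidence = (17/9983) × 1.2 = 102/49915.
Target odds = 0.9/0.1 = 9.
Need 2.1ⁿ ≥ 9 ÷ (102/49915) = 149745/34.
2.1¹¹ ≈3502.78 falls short of 149745/34 but 2.1¹² ≈7355.83 reaches it, so n = 12.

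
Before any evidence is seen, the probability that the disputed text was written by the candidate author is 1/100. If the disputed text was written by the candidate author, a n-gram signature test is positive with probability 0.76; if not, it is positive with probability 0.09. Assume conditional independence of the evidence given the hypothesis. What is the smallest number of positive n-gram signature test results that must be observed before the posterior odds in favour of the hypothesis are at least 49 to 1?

Prior odds = 0.01/0.99 = 1/99.
Likelihood ratio of a positive = 0.76/0.09 = 76/9.
Target odds = 49.
Need (1/99) × (76/9)ⁿ ≥ 49, i.e. (76/9)ⁿ ≥ 4851.
(76/9)³ = 438976/729 falls short of 4851 but (76/9)⁴ = 33362176/6561 reaches it, so n = 4.

4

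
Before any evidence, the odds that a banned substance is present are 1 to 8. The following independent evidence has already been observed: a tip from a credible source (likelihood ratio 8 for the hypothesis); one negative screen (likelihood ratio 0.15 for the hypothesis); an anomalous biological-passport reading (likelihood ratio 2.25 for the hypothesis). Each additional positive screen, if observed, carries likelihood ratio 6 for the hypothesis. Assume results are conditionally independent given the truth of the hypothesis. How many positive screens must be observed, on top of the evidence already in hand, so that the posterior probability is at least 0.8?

Prior odds = 0.125.
Combined Bayes factor of the evidence already in hand = 8 × 0.15 × 2.25 = 2.7.
Odds after that evidence = 0.125 × 2.7 = 0.3375.
Target odds = 0.8/0.2 = 4.
Need 6ⁿ ≥ 4 ÷ 0.3375 = 320/27.
6¹ = 6 falls short of 320/27 but 6² = 36 reaches it, so n = 2.

2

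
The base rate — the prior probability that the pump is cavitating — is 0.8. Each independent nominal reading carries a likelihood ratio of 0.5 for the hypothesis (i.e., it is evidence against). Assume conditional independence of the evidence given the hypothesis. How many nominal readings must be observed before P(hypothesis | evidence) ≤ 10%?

Prior odds: 0.8 ÷ 0.2 = 4.
Likelihood ratio per nominal reading = 0.5.
Target posterior odds = 0.1/0.9 = 1/9.
Require 0.5ⁿ ≤ 1/9 ÷ 4 = 1/36.
0.5⁵ = 0.03125 is still above 1/36 but 0.5⁶ = 0.015625 is at or below it, so n = 6.

6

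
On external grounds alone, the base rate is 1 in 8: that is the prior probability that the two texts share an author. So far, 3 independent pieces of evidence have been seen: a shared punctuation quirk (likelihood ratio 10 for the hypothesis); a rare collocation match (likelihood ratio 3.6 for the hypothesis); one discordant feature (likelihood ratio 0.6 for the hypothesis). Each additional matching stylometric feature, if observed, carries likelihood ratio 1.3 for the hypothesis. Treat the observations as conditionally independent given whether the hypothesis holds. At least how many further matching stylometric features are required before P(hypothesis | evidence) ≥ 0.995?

Prior odds = 0.125/0.875 = 1/7.
Combined Bayes factor of the evidence already in hand = 10 × 3.6 × 0.6 = 21.6.
Odds after that evidence = (1/7) × 21.6 = 108/35.
Target odds = 0.995/0.005 = 199.
Need 1.3ⁿ ≥ 199 ÷ (108/35) = 6965/108.
1.3¹⁵ ≈51.1859 falls short of 6965/108 but 1.3¹⁶ ≈66.5417 reaches it, so n = 16.

16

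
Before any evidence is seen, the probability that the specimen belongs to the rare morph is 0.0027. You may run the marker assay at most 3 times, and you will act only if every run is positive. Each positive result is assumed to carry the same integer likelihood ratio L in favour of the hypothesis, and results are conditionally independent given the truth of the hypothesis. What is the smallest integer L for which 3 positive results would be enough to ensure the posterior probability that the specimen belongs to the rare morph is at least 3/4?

11

Prior odds = 0.0027/0.9973 = 27/9973.
Target odds = 0.75/0.25 = 3.
Need L³ ≥ 3 ÷ (27/9973) = 9973/9.
10³ = 1000 < 9973/9 ≤ 1331 = 11³, so L = 11.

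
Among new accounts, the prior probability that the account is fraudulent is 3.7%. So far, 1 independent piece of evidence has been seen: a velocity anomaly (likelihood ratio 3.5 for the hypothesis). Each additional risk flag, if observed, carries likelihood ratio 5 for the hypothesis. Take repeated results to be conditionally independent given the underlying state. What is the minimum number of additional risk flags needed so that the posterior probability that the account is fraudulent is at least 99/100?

5

Prior odds = 0.037/0.963 = 37/963.
Bayes factor of the evidence already in hand = 3.5.
Odds after that evidence = (37/963) × 3.5 = 259/1926.
Target odds = 0.99/0.01 = 99.
Need 5ⁿ ≥ 99 ÷ (259/1926) = 190674/259.
5⁴ = 625 falls short of 190674/259 but 5⁵ = 3125 reaches it, so n = 5.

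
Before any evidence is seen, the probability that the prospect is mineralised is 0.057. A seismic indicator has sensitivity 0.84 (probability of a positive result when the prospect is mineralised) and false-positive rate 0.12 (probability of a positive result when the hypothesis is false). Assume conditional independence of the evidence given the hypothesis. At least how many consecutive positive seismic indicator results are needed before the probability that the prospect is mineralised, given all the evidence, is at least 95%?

Prior odds = 0.057/0.943 = 57/943.
Likelihood ratio of a positive result = 0.84/0.12 = 7.
Target odds: 0.95 ÷ 0.05 = 19.
Require 7ⁿ ≥ 19 ÷ (57/943) = 943/3.
7² = 49 falls short of 943/3 but 7³ = 343 reaches it, so n = 3.

3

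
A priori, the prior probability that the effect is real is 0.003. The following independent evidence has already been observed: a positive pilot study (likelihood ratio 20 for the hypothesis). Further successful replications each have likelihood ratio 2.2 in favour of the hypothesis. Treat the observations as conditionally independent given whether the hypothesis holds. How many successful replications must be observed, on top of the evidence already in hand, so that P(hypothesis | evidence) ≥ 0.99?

10

Prior odds = 0.003/0.997 = 3/997.
Bayes factor of the evidence already in hand = 20.
Odds after that evidence = (3/997) × 20 = 60/997.
Target odds = 0.99/0.01 = 99.
Need 2.2ⁿ ≥ 99 ÷ (60/997) = 1645.05.
2.2⁹ ≈1207.27 falls short of 1645.05 but 2.2¹⁰ ≈2655.99 reaches it, so n = 10.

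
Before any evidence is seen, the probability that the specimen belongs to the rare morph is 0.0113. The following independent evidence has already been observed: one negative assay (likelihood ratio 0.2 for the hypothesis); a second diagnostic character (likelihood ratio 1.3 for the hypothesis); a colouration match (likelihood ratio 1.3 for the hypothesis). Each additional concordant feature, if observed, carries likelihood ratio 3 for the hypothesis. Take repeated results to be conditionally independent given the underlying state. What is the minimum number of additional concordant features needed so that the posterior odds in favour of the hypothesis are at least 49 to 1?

Prior odds = 0.0113/0.9887 = 113/9887.
Combined Bayes factor of the evidence already in hand = 0.2 × 1.3 × 1.3 = 0.338.
Odds after that evidence = (113/9887) × 0.338 = 19097/4943500.
Target odds = 49.
Need 3ⁿ ≥ 49 ÷ (19097/4943500) = 242231500/19097.
3⁸ = 6561 falls short of 242231500/19097 but 3⁹ = 19683 reaches it, so n = 9.

9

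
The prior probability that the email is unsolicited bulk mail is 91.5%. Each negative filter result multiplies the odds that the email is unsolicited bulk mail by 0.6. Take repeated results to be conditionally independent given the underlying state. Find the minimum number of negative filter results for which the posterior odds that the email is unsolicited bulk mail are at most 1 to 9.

9

Prior odds = 0.915/0.085 = 183/17.
Likelihood ratio per negative filter result = 0.6.
Target odds = 1/9.
Require 0.6ⁿ ≤ 1/9 ÷ (183/17) = 17/1647.
0.6⁸ = 6561/390625 is still above 17/1647 but 0.6⁹ = 19683/1953125 is at or below it, so n = 9.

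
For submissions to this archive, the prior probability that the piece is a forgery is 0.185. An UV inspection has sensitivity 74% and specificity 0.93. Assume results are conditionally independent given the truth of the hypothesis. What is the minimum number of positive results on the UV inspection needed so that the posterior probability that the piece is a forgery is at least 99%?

3

Prior odds = 0.185/0.815 = 37/163.
False-positive rate = 1 − 0.93 = 0.07; likelihood ratio of a positive = 0.74/0.07 = 74/7.
Target odds: 0.99 ÷ 0.01 = 99.
Need (37/163) × (74/7)ⁿ ≥ 99, i.e. (74/7)ⁿ ≥ 16137/37.
(74/7)² = 5476/49 falls short of 16137/37 but (74/7)³ = 405224/343 reaches it, so n = 3.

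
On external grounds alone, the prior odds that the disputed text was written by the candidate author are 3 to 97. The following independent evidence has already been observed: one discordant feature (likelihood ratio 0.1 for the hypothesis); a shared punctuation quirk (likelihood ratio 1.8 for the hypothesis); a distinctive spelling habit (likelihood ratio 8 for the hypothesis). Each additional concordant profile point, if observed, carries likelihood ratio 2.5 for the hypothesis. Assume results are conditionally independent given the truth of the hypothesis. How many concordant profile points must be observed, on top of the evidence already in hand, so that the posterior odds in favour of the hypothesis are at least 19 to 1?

Prior odds = 3/97.
Combined Bayes factor of the evidence already in hand = 0.1 × 1.8 × 8 = 1.44.
Odds after that evidence = (3/97) × 1.44 = 108/2425.
Target odds = 19.
Need 2.5ⁿ ≥ 19 ÷ (108/2425) = 46075/108.
2.5⁶ = 244.140625 falls short of 46075/108 but 2.5⁷ = 610.3515625 reaches it, so n = 7.

7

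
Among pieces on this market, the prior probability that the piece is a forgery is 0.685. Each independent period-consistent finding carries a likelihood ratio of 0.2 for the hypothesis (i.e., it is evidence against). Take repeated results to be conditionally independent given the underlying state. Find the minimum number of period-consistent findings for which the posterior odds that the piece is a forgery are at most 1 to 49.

Prior odds: 0.685 ÷ 0.315 = 137/63.
Likelihood ratio per period-consistent finding = 0.2.
Target odds = 1/49.
Require 0.2ⁿ ≤ 1/49 ÷ (137/63) = 9/959.
0.2² = 0.04 is still above 9/959 but 0.2³ = 0.008 is at or below it, so n = 3.

3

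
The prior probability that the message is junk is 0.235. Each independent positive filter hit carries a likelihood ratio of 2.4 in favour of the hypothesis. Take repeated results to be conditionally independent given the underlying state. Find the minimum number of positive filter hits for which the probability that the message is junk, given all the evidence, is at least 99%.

7

Prior odds: 0.235 ÷ 0.765 = 47/153.
Likelihood ratio per positive filter hit = 2.4.
Target posterior odds = 0.99/0.01 = 99.
Need (47/153) × 2.4ⁿ ≥ 99, i.e. 2.4ⁿ ≥ 15147/47.
2.4⁶ = 2985984/15625 falls short of 15147/47 but 2.4⁷ = 35831808/78125 reaches it, so n = 7.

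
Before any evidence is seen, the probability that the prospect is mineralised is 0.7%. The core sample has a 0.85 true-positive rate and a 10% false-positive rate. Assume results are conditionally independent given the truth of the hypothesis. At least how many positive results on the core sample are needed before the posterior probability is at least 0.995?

5

Prior odds: 0.007 ÷ 0.993 = 7/993.
Likelihood ratio of a positive result = 0.85/0.1 = 8.5.
Target posterior odds = 0.995/0.005 = 199.
Require 8.5ⁿ ≥ 199 ÷ (7/993) = 197607/7.
8.5⁴ = 5220.0625 falls short of 197607/7 but 8.5⁵ = 44370.53125 reaches it, so n = 5.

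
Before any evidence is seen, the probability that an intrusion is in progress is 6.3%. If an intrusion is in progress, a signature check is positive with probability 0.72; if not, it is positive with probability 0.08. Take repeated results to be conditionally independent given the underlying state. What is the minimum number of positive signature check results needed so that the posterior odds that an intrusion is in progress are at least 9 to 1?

3

Prior odds: 0.063 ÷ 0.937 = 63/937.
Likelihood ratio of a positive = 0.72/0.08 = 9.
Target odds = 9.
Require 9ⁿ ≥ 9 ÷ (63/937) = 937/7.
9² = 81 falls short of 937/7 but 9³ = 729 reaches it, so n = 3.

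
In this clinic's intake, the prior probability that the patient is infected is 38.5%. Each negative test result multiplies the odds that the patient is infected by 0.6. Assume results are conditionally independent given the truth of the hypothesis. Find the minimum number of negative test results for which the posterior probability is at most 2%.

7

Prior odds = 0.385/0.615 = 77/123.
Likelihood ratio per negative test result = 0.6.
Target posterior odds = 0.02/0.98 = 1/49.
Require 0.6ⁿ ≤ 1/49 ÷ (77/123) = 123/3773.
0.6⁶ = 729/15625 is still above 123/3773 but 0.6⁷ = 2187/78125 is at or below it, so n = 7.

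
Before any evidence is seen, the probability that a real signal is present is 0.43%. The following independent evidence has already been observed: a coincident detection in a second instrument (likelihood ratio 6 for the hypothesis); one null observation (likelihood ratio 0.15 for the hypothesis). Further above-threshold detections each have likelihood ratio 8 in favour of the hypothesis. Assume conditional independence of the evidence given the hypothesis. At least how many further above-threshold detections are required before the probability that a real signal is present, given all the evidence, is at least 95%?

5

Prior odds = 0.0043/0.9957 = 43/9957.
Combined Bayes factor of the evidence already in hand = 6 × 0.15 = 0.9.
Odds after that evidence = (43/9957) × 0.9 = 129/33190.
Target odds = 0.95/0.05 = 19.
Need 8ⁿ ≥ 19 ÷ (129/33190) = 630610/129.
8⁴ = 4096 falls short of 630610/129 but 8⁵ = 32768 reaches it, so n = 5.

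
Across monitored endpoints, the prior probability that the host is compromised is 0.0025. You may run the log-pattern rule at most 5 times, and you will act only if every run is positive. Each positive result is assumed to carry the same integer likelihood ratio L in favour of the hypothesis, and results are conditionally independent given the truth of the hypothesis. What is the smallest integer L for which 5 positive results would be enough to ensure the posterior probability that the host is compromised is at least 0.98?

Prior odds = 0.0025/0.9975 = 1/399.
Target odds = 0.98/0.02 = 49.
Need L⁵ ≥ 49 ÷ (1/399) = 19551.
7⁵ = 16807 < 19551 ≤ 32768 = 8⁵, so L = 8.

8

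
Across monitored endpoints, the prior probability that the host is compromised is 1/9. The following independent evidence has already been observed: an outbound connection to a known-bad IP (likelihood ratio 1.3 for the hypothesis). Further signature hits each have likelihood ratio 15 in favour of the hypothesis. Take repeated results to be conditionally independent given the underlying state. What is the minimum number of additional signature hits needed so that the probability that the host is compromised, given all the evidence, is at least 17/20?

Prior odds = (1/9)/(8/9) = 0.125.
Bayes factor of the evidence already in hand = 1.3.
Odds after that evidence = 0.125 × 1.3 = 0.1625.
Target odds = 0.85/0.15 = 17/3.
Need 15ⁿ ≥ 17/3 ÷ 0.1625 = 1360/39.
15¹ = 15 falls short of 1360/39 but 15² = 225 reaches it, so n = 2.

2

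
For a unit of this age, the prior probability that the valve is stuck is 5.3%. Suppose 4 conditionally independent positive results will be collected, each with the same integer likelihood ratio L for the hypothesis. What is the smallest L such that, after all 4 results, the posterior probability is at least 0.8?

Prior odds = 0.053/0.947 = 53/947.
Target odds = 0.8/0.2 = 4.
Need L⁴ ≥ 4 ÷ (53/947) = 3788/53.
2⁴ = 16 < 3788/53 ≤ 81 = 3⁴, so L = 3.

3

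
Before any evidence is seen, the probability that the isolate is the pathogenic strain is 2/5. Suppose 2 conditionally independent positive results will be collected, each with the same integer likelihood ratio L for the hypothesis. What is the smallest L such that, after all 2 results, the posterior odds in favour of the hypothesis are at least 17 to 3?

3

Prior odds = 0.4/0.6 = 2/3.
Target odds = 17/3.
Need L² ≥ 17/3 ÷ (2/3) = 8.5.
2² = 4 < 8.5 ≤ 9 = 3², so L = 3.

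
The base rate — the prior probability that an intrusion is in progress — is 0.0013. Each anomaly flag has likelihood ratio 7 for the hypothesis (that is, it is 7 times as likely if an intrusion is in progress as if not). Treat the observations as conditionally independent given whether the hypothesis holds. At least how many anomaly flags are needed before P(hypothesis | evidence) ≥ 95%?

Prior odds: 0.0013 ÷ 0.9987 = 13/9987.
Likelihood ratio per anomaly flag = 7.
Target odds: 0.95 ÷ 0.05 = 19.
Require 7ⁿ ≥ 19 ÷ (13/9987) = 189753/13.
7⁴ = 2401 falls short of 189753/13 but 7⁵ = 16807 reaches it, so n = 5.

5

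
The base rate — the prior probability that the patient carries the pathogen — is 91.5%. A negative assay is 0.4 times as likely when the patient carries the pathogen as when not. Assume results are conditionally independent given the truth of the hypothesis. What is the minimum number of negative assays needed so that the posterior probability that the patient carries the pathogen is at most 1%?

Prior odds: 0.915 ÷ 0.085 = 183/17.
Likelihood ratio per negative assay = 0.4.
Target posterior odds = 0.01/0.99 = 1/99.
Need (183/17) × 0.4ⁿ ≤ 1/99, i.e. 0.4ⁿ ≤ 17/18117.
0.4⁷ = 128/78125 is still above 17/18117 but 0.4⁸ = 256/390625 is at or below it, so n = 8.

8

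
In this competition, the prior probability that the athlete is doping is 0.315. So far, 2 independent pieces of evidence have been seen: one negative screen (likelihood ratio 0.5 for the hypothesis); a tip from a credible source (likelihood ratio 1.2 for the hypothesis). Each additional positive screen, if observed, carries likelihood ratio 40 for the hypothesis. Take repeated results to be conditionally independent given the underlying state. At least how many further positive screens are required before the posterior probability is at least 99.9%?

Prior odds = 0.315/0.685 = 63/137.
Combined Bayes factor of the evidence already in hand = 0.5 × 1.2 = 0.6.
Odds after that evidence = (63/137) × 0.6 = 189/685.
Target odds = 0.999/0.001 = 999.
Need 40ⁿ ≥ 999 ÷ (189/685) = 25345/7.
40² = 1600 falls short of 25345/7 but 40³ = 64000 reaches it, so n = 3.

3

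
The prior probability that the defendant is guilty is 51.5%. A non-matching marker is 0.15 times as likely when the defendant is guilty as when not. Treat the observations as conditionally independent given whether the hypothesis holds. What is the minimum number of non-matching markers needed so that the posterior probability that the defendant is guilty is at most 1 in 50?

Prior odds: 0.515 ÷ 0.485 = 103/97.
Likelihood ratio per non-matching marker = 0.15.
Target odds: 0.02 ÷ 0.98 = 1/49.
Require 0.15ⁿ ≤ 1/49 ÷ (103/97) = 97/5047.
0.15² = 0.0225 is still above 97/5047 but 0.15³ = 0.003375 is at or below it, so n = 3.

3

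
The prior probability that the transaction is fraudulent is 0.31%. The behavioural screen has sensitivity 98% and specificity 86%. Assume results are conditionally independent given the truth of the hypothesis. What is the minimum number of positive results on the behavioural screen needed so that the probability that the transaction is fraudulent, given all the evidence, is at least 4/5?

4

Prior odds = 0.0031/0.9969 = 31/9969.
False-positive rate = 1 − 0.86 = 0.14; likelihood ratio of a positive = 0.98/0.14 = 7.
Target posterior odds = 0.8/0.2 = 4.
Require 7ⁿ ≥ 4 ÷ (31/9969) = 39876/31.
7³ = 343 falls short of 39876/31 but 7⁴ = 2401 reaches it, so n = 4.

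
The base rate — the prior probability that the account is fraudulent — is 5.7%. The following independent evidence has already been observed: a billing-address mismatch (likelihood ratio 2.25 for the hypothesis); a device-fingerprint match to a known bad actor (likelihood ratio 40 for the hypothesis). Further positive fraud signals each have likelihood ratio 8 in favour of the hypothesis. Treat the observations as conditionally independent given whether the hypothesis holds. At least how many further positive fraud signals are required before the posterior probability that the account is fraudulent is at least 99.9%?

3

Prior odds = 0.057/0.943 = 57/943.
Combined Bayes factor of the evidence already in hand = 2.25 × 40 = 90.
Odds after that evidence = (57/943) × 90 = 5130/943.
Target odds = 0.999/0.001 = 999.
Need 8ⁿ ≥ 999 ÷ (5130/943) = 34891/190.
8² = 64 falls short of 34891/190 but 8³ = 512 reaches it, so n = 3.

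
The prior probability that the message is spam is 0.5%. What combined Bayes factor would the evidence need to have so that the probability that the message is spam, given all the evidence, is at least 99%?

Prior odds = 0.005/0.995 = 1/199.
Target odds = 0.99/0.01 = 99.
Required Bayes factor = 99 ÷ (1/199) = 19701.

19701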